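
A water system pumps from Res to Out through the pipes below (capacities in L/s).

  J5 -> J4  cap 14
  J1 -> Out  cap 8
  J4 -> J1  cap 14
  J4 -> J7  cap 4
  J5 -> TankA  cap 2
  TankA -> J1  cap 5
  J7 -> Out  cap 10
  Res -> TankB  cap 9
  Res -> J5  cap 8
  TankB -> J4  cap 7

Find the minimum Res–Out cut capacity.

12

Augment Res→J5→TankA→J1→Out: bottleneck 2, flow now 2.
Augment Res→J5→J4→J7→Out: bottleneck 4, flow now 6.
Augment Res→J5→J4→J1→Out: bottleneck 2, flow now 8.
Augment Res→TankB→J4→J1→Out: bottleneck 4, flow now 12.
No augmenting path remains; maximum flow = 12.
By max-flow min-cut, the minimum cut capacity equals the max flow.
In the residual graph, reachable from Res: {Res, J5, TankB, TankA, J4, J1}.
Min-cut edges: J4→J7 (4), J1→Out (8); capacity 4 + 8 = 12.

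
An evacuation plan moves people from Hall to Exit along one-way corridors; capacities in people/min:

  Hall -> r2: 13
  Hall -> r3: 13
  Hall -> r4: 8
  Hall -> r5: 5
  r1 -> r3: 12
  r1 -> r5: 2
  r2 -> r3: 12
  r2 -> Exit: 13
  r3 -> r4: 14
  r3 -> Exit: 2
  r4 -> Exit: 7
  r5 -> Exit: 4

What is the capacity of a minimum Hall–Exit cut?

Augment Hall→r2→Exit: bottleneck 13, flow now 13.
Augment Hall→r3→Exit: bottleneck 2, flow now 15.
Augment Hall→r4→Exit: bottleneck 7, flow now 22.
Augment Hall→r5→Exit: bottleneck 4, flow now 26.
No augmenting path remains; maximum flow = 26.
By max-flow min-cut, the minimum cut capacity equals the max flow.
In the residual graph, reachable from Hall: {Hall, r3, r4, r5}.
Min-cut edges: Hall→r2 (13), r3→Exit (2), r4→Exit (7), r5→Exit (4); capacity 13 + 2 + 7 + 4 = 26.

26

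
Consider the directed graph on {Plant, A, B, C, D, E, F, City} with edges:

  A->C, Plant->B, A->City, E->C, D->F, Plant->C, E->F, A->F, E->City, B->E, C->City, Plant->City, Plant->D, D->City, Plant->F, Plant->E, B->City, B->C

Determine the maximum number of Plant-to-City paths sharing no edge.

Assign every edge capacity 1; by Menger, the answer equals the max flow.
Path Plant→City (+1); total 1.
Path Plant→B→City (+1); total 2.
Path Plant→C→City (+1); total 3.
Path Plant→D→City (+1); total 4.
Path Plant→E→City (+1); total 5.
No residual Plant→City path; max flow = 5.
Certifying cut of size 5: {Plant→B, Plant→C, Plant→City, Plant→D, Plant→E}.

5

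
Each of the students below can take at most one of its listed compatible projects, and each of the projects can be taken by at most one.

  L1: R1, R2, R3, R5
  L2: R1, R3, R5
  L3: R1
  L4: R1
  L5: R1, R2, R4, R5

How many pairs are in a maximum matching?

Unit-capacity flow: source→left, listed edges, right→sink; max matching = max flow.
Augmenting path L1→R1 (+1); matched 1.
Augmenting path L2→R3 (+1); matched 2.
Augmenting path L5→R2 (+1); matched 3.
Augmenting path L3→R1→L1→R5 (+1); matched 4.
No augmenting path remains; maximum matching = 4.
König certificate: {L1, L2, L5, R1} is a vertex cover of size 4 (every listed pair touches it), so no matching can be larger.

4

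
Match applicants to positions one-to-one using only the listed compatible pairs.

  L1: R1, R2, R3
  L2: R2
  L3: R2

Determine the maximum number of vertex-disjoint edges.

Unit-capacity flow: source→left, listed edges, right→sink; max matching = max flow.
Augmenting path L1→R1 (+1); matched 1.
Augmenting path L2→R2 (+1); matched 2.
No augmenting path remains; maximum matching = 2.
König certificate: {L1, R2} is a vertex cover of size 2 (every listed pair touches it), so no matching can be larger.

2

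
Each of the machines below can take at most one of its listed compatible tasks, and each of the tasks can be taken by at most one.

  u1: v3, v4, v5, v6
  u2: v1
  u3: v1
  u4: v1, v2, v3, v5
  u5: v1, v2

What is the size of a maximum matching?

4

Unit-capacity flow: source→left, listed edges, right→sink; max matching = max flow.
Augmenting path u1→v3 (+1); matched 1.
Augmenting path u2→v1 (+1); matched 2.
Augmenting path u4→v2 (+1); matched 3.
Augmenting path u5→v2→u4→v5 (+1); matched 4.
No augmenting path remains; maximum matching = 4.
König certificate: {u1, u4, u5, v1} is a vertex cover of size 4 (every listed pair touches it), so no matching can be larger.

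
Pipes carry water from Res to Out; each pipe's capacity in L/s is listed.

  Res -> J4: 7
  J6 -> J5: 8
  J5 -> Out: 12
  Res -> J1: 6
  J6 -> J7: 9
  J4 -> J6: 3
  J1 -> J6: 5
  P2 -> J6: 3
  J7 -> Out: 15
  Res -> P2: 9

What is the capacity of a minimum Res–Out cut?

11

Augment Res→J4→J6→J5→Out: bottleneck 3, flow now 3.
Augment Res→P2→J6→J5→Out: bottleneck 3, flow now 6.
Augment Res→J1→J6→J5→Out: bottleneck 2, flow now 8.
Augment Res→J1→J6→J7→Out: bottleneck 3, flow now 11.
No augmenting path remains; maximum flow = 11.
By max-flow min-cut, the minimum cut capacity equals the max flow.
In the residual graph, reachable from Res: {Res, J4, P2, J1}.
Min-cut edges: J4→J6 (3), P2→J6 (3), J1→J6 (5); capacity 3 + 3 + 5 = 11.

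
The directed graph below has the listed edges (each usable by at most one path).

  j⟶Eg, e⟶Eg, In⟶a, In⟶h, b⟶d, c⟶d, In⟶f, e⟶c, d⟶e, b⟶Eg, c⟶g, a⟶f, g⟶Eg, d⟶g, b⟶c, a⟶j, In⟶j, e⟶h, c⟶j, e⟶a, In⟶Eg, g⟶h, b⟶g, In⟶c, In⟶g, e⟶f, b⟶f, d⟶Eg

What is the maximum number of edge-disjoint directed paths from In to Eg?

4

Assign every edge capacity 1; by Menger, the answer equals the max flow.
Path In→Eg (+1); total 1.
Path In→g→Eg (+1); total 2.
Path In→j→Eg (+1); total 3.
Path In→c→d→Eg (+1); total 4.
No residual In→Eg path; max flow = 4.
Certifying cut of size 4: {In→Eg, In→c, In→g, j→Eg}.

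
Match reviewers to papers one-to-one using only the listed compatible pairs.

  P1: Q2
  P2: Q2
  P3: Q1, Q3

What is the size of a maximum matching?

Unit-capacity flow: source→left, listed edges, right→sink; max matching = max flow.
Augmenting path P1→Q2 (+1); matched 1.
Augmenting path P3→Q1 (+1); matched 2.
No augmenting path remains; maximum matching = 2.
König certificate: {P3, Q2} is a vertex cover of size 2 (every listed pair touches it), so no matching can be larger.

2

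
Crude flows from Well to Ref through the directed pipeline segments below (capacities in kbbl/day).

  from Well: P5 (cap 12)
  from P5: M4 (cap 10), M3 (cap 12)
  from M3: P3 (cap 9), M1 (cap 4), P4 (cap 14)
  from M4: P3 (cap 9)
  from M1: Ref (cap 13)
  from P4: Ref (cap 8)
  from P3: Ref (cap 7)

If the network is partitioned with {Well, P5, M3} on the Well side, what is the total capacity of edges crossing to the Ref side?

37

Edges leaving {Well, P5, M3}: P5→M4 (10), M3→M1 (4), M3→P4 (14), M3→P3 (9).
Cut capacity = 10 + 4 + 14 + 9 = 37.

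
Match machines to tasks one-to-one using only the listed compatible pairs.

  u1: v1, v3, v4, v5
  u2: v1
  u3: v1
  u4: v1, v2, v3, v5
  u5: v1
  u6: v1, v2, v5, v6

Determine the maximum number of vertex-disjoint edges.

4

Unit-capacity flow: source→left, listed edges, right→sink; max matching = max flow.
Augmenting path u1→v1 (+1); matched 1.
Augmenting path u4→v2 (+1); matched 2.
Augmenting path u6→v5 (+1); matched 3.
Augmenting path u2→v1→u1→v3 (+1); matched 4.
No augmenting path remains; maximum matching = 4.
König certificate: {u1, u4, u6, v1} is a vertex cover of size 4 (every listed pair touches it), so no matching can be larger.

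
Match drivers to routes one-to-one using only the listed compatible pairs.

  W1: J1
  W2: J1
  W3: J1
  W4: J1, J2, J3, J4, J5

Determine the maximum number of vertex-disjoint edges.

Unit-capacity flow: source→left, listed edges, right→sink; max matching = max flow.
Augmenting path W1→J1 (+1); matched 1.
Augmenting path W4→J2 (+1); matched 2.
No augmenting path remains; maximum matching = 2.
König certificate: {W4, J1} is a vertex cover of size 2 (every listed pair touches it), so no matching can be larger.

2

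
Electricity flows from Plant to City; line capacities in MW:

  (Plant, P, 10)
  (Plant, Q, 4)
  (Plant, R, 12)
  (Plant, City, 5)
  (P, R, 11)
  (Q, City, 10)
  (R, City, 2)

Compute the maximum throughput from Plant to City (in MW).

11

Augment Plant→City: bottleneck 5, flow now 5.
Augment Plant→Q→City: bottleneck 4, flow now 9.
Augment Plant→R→City: bottleneck 2, flow now 11.
No augmenting path remains; maximum flow = 11.
In the residual graph, reachable from Plant: {Plant, P, R}.
Min-cut edges: Plant→Q (4), Plant→City (5), R→City (2); capacity 4 + 5 + 2 = 11.
This cut is saturated, so no flow can exceed 11.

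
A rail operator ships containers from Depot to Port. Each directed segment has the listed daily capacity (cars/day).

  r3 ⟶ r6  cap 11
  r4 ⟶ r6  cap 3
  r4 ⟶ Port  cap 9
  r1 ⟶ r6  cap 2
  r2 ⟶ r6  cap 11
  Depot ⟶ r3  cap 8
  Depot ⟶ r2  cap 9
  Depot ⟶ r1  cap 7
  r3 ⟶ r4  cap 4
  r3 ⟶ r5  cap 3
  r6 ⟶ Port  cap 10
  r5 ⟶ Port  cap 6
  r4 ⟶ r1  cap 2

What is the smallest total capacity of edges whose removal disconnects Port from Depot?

Augment Depot→r1→r6→Port: bottleneck 2, flow now 2.
Augment Depot→r2→r6→Port: bottleneck 8, flow now 10.
Augment Depot→r3→r4→Port: bottleneck 4, flow now 14.
Augment Depot→r3→r5→Port: bottleneck 3, flow now 17.
No augmenting path remains; maximum flow = 17.
By max-flow min-cut, the minimum cut capacity equals the max flow.
In the residual graph, reachable from Depot: {Depot, r1, r2, r3, r6}.
Min-cut edges: r3→r4 (4), r3→r5 (3), r6→Port (10); capacity 4 + 3 + 10 = 17.

17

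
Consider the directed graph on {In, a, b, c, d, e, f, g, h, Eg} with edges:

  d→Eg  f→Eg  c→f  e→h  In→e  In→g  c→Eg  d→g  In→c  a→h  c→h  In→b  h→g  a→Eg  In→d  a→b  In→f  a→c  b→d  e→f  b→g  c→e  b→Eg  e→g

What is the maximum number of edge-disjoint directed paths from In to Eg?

4

Assign every edge capacity 1; by Menger, the answer equals the max flow.
Path In→b→Eg (+1); total 1.
Path In→c→Eg (+1); total 2.
Path In→d→Eg (+1); total 3.
Path In→f→Eg (+1); total 4.
No residual In→Eg path; max flow = 4.
Certifying cut of size 4: {In→b, In→c, In→d, f→Eg}.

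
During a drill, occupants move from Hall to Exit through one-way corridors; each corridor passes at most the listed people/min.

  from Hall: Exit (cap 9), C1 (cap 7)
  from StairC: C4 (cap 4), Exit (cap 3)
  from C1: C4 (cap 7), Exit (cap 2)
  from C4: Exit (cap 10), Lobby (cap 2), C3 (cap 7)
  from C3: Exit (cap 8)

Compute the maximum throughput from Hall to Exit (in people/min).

16

Augment Hall→Exit: bottleneck 9, flow now 9.
Augment Hall→C1→Exit: bottleneck 2, flow now 11.
Augment Hall→C1→C4→Exit: bottleneck 5, flow now 16.
No augmenting path remains; maximum flow = 16.
In the residual graph, reachable from Hall: {Hall}.
Min-cut edges: Hall→C1 (7), Hall→Exit (9); capacity 7 + 9 = 16.
This cut is saturated, so no flow can exceed 16.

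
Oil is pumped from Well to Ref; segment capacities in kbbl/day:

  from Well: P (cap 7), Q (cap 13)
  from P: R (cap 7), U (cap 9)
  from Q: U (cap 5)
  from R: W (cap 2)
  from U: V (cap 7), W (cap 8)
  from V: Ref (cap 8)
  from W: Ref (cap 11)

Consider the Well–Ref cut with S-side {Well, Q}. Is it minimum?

Given cut capacity: 7 + 5 = 12.
Augment Well→P→R→W→Ref: bottleneck 2, flow now 2.
Augment Well→P→U→V→Ref: bottleneck 5, flow now 7.
Augment Well→Q→U→V→Ref: bottleneck 2, flow now 9.
Augment Well→Q→U→W→Ref: bottleneck 3, flow now 12.
No augmenting path remains; maximum flow = 12.
Cut capacity 12 equals the max flow, so it is a minimum cut.

Yes — it is a minimum cut (capacity 12).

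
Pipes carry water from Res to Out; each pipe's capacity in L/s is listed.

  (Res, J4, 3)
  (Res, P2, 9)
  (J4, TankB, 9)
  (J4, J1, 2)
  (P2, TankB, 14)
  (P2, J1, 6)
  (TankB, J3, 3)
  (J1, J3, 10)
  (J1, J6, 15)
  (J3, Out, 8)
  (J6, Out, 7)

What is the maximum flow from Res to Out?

Augment Res→J4→TankB→J3→Out: bottleneck 3, flow now 3.
Augment Res→P2→J1→J3→Out: bottleneck 5, flow now 8.
Augment Res→P2→J1→J6→Out: bottleneck 1, flow now 9.
Augment Res→P2→TankB→J4→J1→J6→Out: bottleneck 2, flow now 11. (uses reverse residual edge)
No augmenting path remains; maximum flow = 11.
In the residual graph, reachable from Res: {Res, J4, P2, TankB}.
Min-cut edges: J4→J1 (2), P2→J1 (6), TankB→J3 (3); capacity 2 + 6 + 3 = 11.
This cut is saturated, so no flow can exceed 11.

11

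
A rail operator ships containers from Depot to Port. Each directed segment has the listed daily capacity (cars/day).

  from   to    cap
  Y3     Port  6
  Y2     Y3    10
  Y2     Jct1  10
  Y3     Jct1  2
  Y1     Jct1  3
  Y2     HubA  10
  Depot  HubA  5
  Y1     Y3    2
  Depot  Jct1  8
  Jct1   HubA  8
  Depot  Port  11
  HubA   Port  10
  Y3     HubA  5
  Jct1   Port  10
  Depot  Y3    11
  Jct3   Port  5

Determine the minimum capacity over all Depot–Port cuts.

Augment Depot→Port: bottleneck 11, flow now 11.
Augment Depot→Y3→Port: bottleneck 6, flow now 17.
Augment Depot→Jct1→Port: bottleneck 8, flow now 25.
Augment Depot→HubA→Port: bottleneck 5, flow now 30.
Augment Depot→Y3→Jct1→Port: bottleneck 2, flow now 32.
Augment Depot→Y3→HubA→Port: bottleneck 3, flow now 35.
No augmenting path remains; maximum flow = 35.
By max-flow min-cut, the minimum cut capacity equals the max flow.
In the residual graph, reachable from Depot: {Depot}.
Min-cut edges: Depot→Y3 (11), Depot→Jct1 (8), Depot→HubA (5), Depot→Port (11); capacity 11 + 8 + 5 + 11 = 35.

35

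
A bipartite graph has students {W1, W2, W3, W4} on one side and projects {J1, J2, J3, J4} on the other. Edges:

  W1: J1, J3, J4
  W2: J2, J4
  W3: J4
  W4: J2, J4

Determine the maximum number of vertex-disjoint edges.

Unit-capacity flow: source→left, listed edges, right→sink; max matching = max flow.
Augmenting path W1→J1 (+1); matched 1.
Augmenting path W2→J2 (+1); matched 2.
Augmenting path W3→J4 (+1); matched 3.
No augmenting path remains; maximum matching = 3.
König certificate: {W1, J2, J4} is a vertex cover of size 3 (every listed pair touches it), so no matching can be larger.

3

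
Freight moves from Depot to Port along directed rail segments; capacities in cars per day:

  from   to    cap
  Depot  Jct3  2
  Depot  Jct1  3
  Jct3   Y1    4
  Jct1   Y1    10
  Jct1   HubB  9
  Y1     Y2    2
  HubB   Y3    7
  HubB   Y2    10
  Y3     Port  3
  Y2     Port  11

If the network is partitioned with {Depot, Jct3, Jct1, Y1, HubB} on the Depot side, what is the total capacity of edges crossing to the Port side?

Edges leaving {Depot, Jct3, Jct1, Y1, HubB}: Y1→Y2 (2), HubB→Y3 (7), HubB→Y2 (10).
Cut capacity = 2 + 7 + 10 = 19.

19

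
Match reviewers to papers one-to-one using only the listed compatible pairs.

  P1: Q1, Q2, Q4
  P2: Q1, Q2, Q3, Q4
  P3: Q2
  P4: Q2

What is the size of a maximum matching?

3

Unit-capacity flow: source→left, listed edges, right→sink; max matching = max flow.
Augmenting path P1→Q1 (+1); matched 1.
Augmenting path P2→Q2 (+1); matched 2.
Augmenting path P3→Q2→P2→Q3 (+1); matched 3.
No augmenting path remains; maximum matching = 3.
König certificate: {P1, P2, Q2} is a vertex cover of size 3 (every listed pair touches it), so no matching can be larger.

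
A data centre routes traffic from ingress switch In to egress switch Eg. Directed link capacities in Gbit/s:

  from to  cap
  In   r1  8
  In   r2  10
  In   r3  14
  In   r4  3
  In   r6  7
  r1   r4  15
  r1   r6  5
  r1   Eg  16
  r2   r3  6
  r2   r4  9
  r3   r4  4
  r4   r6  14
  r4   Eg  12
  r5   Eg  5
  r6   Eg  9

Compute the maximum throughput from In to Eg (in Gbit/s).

Augment In→r1→Eg: bottleneck 8, flow now 8.
Augment In→r4→Eg: bottleneck 3, flow now 11.
Augment In→r6→Eg: bottleneck 7, flow now 18.
Augment In→r2→r4→Eg: bottleneck 9, flow now 27.
Augment In→r3→r4→r6→Eg: bottleneck 2, flow now 29.
No augmenting path remains; maximum flow = 29.
In the residual graph, reachable from In: {In, r2, r3, r4, r6}.
Min-cut edges: In→r1 (8), r4→Eg (12), r6→Eg (9); capacity 8 + 12 + 9 = 29.
This cut is saturated, so no flow can exceed 29.

29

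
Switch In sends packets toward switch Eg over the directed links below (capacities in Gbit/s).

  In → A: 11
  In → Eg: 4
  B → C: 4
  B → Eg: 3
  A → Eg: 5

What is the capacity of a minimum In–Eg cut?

9

Augment In→Eg: bottleneck 4, flow now 4.
Augment In→A→Eg: bottleneck 5, flow now 9.
No augmenting path remains; maximum flow = 9.
By max-flow min-cut, the minimum cut capacity equals the max flow.
In the residual graph, reachable from In: {In, A}.
Min-cut edges: In→Eg (4), A→Eg (5); capacity 4 + 5 = 9.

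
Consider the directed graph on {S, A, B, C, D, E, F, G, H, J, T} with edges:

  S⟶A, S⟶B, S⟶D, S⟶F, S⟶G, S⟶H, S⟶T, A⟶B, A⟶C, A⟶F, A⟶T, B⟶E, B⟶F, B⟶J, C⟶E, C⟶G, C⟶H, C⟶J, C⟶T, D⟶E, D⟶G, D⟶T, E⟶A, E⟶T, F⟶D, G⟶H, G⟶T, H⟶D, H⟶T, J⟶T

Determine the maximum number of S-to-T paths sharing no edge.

7

Assign every edge capacity 1; by Menger, the answer equals the max flow.
Path S→T (+1); total 1.
Path S→A→T (+1); total 2.
Path S→D→T (+1); total 3.
Path S→G→T (+1); total 4.
Path S→H→T (+1); total 5.
Path S→B→E→T (+1); total 6.
Path S→F→D→E→A→C→T (+1); total 7.
No residual S→T path; max flow = 7.
Certifying cut of size 7: {S→A, S→B, S→D, S→F, S→G, S→H, S→T}.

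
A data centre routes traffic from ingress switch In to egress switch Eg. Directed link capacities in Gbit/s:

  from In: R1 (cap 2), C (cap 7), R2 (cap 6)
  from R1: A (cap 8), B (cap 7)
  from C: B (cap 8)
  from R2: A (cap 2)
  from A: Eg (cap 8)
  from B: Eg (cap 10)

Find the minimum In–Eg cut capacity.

Augment In→R1→A→Eg: bottleneck 2, flow now 2.
Augment In→C→B→Eg: bottleneck 7, flow now 9.
Augment In→R2→A→Eg: bottleneck 2, flow now 11.
No augmenting path remains; maximum flow = 11.
By max-flow min-cut, the minimum cut capacity equals the max flow.
In the residual graph, reachable from In: {In, R2}.
Min-cut edges: In→R1 (2), In→C (7), R2→A (2); capacity 2 + 7 + 2 = 11.

11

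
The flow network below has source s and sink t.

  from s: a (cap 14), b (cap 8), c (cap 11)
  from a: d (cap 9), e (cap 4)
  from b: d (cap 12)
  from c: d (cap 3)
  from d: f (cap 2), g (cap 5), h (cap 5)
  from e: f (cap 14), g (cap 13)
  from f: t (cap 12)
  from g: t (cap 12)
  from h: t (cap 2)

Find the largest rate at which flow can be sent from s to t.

Augment s→a→d→f→t: bottleneck 2, flow now 2.
Augment s→a→d→g→t: bottleneck 5, flow now 7.
Augment s→a→d→h→t: bottleneck 2, flow now 9.
Augment s→a→e→f→t: bottleneck 4, flow now 13.
No augmenting path remains; maximum flow = 13.
In the residual graph, reachable from s: {s, a, b, c, d, h}.
Min-cut edges: a→e (4), d→f (2), d→g (5), h→t (2); capacity 4 + 2 + 5 + 2 = 13.
This cut is saturated, so no flow can exceed 13.

13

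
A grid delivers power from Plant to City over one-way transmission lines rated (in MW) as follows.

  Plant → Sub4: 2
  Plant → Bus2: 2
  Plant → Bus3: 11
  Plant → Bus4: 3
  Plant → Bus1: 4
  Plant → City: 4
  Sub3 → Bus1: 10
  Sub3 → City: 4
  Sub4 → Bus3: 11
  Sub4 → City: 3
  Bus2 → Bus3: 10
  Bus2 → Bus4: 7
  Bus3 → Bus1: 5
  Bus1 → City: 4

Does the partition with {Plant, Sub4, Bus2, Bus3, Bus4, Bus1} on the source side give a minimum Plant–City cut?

Given cut capacity: 4 + 3 + 4 = 11.
Augment Plant→City: bottleneck 4, flow now 4.
Augment Plant→Sub4→City: bottleneck 2, flow now 6.
Augment Plant→Bus1→City: bottleneck 4, flow now 10.
No augmenting path remains; maximum flow = 10.
In the residual graph, reachable from Plant: {Plant, Bus2, Bus3, Bus4, Bus1}.
Min-cut edges: Plant→Sub4 (2), Plant→City (4), Bus1→City (4); capacity 2 + 4 + 4 = 10.
Cut capacity 11 exceeds the max flow 10, so it is not minimum.

No — its capacity is 11, but the minimum cut has capacity 10.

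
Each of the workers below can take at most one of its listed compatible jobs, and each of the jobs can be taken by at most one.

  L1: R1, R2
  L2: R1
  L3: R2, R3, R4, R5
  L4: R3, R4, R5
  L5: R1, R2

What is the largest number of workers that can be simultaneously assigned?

4

Unit-capacity flow: source→left, listed edges, right→sink; max matching = max flow.
Augmenting path L1→R1 (+1); matched 1.
Augmenting path L3→R2 (+1); matched 2.
Augmenting path L4→R3 (+1); matched 3.
Augmenting path L5→R2→L3→R4 (+1); matched 4.
No augmenting path remains; maximum matching = 4.
König certificate: {L3, L4, R1, R2} is a vertex cover of size 4 (every listed pair touches it), so no matching can be larger.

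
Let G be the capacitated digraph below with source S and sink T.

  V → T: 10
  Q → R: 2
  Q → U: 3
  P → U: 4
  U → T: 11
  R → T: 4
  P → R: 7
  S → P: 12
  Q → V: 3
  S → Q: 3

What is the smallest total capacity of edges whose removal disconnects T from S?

Augment S→P→R→T: bottleneck 4, flow now 4.
Augment S→P→U→T: bottleneck 4, flow now 8.
Augment S→Q→U→T: bottleneck 3, flow now 11.
No augmenting path remains; maximum flow = 11.
By max-flow min-cut, the minimum cut capacity equals the max flow.
In the residual graph, reachable from S: {S, P, R}.
Min-cut edges: S→Q (3), P→U (4), R→T (4); capacity 3 + 4 + 4 = 11.

11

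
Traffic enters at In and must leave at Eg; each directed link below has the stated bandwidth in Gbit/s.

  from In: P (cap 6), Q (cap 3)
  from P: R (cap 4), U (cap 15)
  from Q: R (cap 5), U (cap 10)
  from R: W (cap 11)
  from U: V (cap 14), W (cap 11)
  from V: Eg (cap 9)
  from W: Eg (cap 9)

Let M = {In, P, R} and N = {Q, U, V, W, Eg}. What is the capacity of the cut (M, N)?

29

Edges leaving {In, P, R}: In→Q (3), P→U (15), R→W (11).
Cut capacity = 3 + 15 + 11 = 29.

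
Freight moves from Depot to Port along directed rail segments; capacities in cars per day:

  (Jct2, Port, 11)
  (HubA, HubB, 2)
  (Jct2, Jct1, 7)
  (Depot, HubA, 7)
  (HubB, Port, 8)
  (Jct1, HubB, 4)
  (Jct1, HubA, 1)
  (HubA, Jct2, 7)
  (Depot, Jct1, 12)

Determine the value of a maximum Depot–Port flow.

Augment Depot→Jct1→HubB→Port: bottleneck 4, flow now 4.
Augment Depot→HubA→HubB→Port: bottleneck 2, flow now 6.
Augment Depot→HubA→Jct2→Port: bottleneck 5, flow now 11.
Augment Depot→Jct1→HubA→Jct2→Port: bottleneck 1, flow now 12.
No augmenting path remains; maximum flow = 12.
In the residual graph, reachable from Depot: {Depot, Jct1}.
Min-cut edges: Depot→HubA (7), Jct1→HubA (1), Jct1→HubB (4); capacity 7 + 1 + 4 = 12.
This cut is saturated, so no flow can exceed 12.

12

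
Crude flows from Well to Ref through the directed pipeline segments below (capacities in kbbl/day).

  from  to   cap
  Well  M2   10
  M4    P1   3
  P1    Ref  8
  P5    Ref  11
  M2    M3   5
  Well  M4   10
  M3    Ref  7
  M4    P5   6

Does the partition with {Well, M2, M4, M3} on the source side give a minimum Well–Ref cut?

No — its capacity is 16, but the minimum cut has capacity 14.

Given cut capacity: 6 + 3 + 7 = 16.
Augment Well→M2→M3→Ref: bottleneck 5, flow now 5.
Augment Well→M4→P5→Ref: bottleneck 6, flow now 11.
Augment Well→M4→P1→Ref: bottleneck 3, flow now 14.
No augmenting path remains; maximum flow = 14.
In the residual graph, reachable from Well: {Well, M2, M4}.
Min-cut edges: M2→M3 (5), M4→P5 (6), M4→P1 (3); capacity 5 + 6 + 3 = 14.
Cut capacity 16 exceeds the max flow 14, so it is not minimum.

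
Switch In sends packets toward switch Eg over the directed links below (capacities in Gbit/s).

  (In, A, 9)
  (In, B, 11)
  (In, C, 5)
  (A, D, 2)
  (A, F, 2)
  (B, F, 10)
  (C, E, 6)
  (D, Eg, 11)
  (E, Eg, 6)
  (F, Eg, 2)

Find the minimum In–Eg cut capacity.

Augment In→A→D→Eg: bottleneck 2, flow now 2.
Augment In→A→F→Eg: bottleneck 2, flow now 4.
Augment In→C→E→Eg: bottleneck 5, flow now 9.
No augmenting path remains; maximum flow = 9.
By max-flow min-cut, the minimum cut capacity equals the max flow.
In the residual graph, reachable from In: {In, A, B, F}.
Min-cut edges: In→C (5), A→D (2), F→Eg (2); capacity 5 + 2 + 2 = 9.

9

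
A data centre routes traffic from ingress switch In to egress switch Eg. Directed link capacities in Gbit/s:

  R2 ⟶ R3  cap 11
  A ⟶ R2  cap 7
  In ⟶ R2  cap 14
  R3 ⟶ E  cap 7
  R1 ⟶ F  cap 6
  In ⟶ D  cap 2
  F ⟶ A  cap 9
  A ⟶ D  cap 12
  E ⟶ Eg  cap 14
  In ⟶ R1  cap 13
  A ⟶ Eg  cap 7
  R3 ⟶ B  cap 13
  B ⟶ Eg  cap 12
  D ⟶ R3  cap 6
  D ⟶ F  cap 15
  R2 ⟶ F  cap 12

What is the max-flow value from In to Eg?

22

Augment In→D→F→A→Eg: bottleneck 2, flow now 2.
Augment In→R1→F→A→Eg: bottleneck 5, flow now 7.
Augment In→R2→R3→B→Eg: bottleneck 11, flow now 18.
Augment In→R1→F→D→R3→B→Eg: bottleneck 1, flow now 19. (uses reverse residual edge)
Augment In→R2→F→D→R3→E→Eg: bottleneck 1, flow now 20. (uses reverse residual edge)
Augment In→R2→F→A→D→R3→E→Eg: bottleneck 2, flow now 22.
No augmenting path remains; maximum flow = 22.
In the residual graph, reachable from In: {In, R1}.
Min-cut edges: In→D (2), In→R2 (14), R1→F (6); capacity 2 + 14 + 6 = 22.
This cut is saturated, so no flow can exceed 22.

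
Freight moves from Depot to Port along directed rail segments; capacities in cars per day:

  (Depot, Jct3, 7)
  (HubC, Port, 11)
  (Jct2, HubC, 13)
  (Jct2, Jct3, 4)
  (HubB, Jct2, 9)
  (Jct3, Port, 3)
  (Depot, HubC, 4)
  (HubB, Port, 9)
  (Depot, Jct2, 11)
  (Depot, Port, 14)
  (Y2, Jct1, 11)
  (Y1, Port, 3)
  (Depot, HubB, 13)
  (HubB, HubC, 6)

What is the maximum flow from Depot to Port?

37

Augment Depot→Port: bottleneck 14, flow now 14.
Augment Depot→HubB→Port: bottleneck 9, flow now 23.
Augment Depot→HubC→Port: bottleneck 4, flow now 27.
Augment Depot→Jct3→Port: bottleneck 3, flow now 30.
Augment Depot→HubB→HubC→Port: bottleneck 4, flow now 34.
Augment Depot→Jct2→HubC→Port: bottleneck 3, flow now 37.
No augmenting path remains; maximum flow = 37.
In the residual graph, reachable from Depot: {Depot, HubB, Jct2, HubC, Jct3}.
Min-cut edges: Depot→Port (14), HubB→Port (9), HubC→Port (11), Jct3→Port (3); capacity 14 + 9 + 11 + 3 = 37.
This cut is saturated, so no flow can exceed 37.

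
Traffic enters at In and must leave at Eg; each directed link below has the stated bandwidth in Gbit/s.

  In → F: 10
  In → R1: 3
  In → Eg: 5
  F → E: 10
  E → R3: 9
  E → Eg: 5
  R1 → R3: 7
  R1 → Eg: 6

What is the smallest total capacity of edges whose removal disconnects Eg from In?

13

Augment In→Eg: bottleneck 5, flow now 5.
Augment In→R1→Eg: bottleneck 3, flow now 8.
Augment In→F→E→Eg: bottleneck 5, flow now 13.
No augmenting path remains; maximum flow = 13.
By max-flow min-cut, the minimum cut capacity equals the max flow.
In the residual graph, reachable from In: {In, F, E, R3}.
Min-cut edges: In→R1 (3), In→Eg (5), E→Eg (5); capacity 3 + 5 + 5 = 13.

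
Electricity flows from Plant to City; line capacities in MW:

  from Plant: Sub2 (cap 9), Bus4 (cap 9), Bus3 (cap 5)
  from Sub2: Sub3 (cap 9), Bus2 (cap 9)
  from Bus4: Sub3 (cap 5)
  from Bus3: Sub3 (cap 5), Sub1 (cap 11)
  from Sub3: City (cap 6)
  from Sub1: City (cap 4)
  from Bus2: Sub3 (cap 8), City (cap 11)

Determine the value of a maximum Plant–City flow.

Augment Plant→Sub2→Sub3→City: bottleneck 6, flow now 6.
Augment Plant→Sub2→Bus2→City: bottleneck 3, flow now 9.
Augment Plant→Bus3→Sub1→City: bottleneck 4, flow now 13.
Augment Plant→Bus4→Sub3→Sub2→Bus2→City: bottleneck 5, flow now 18. (uses reverse residual edge)
Augment Plant→Bus3→Sub3→Sub2→Bus2→City: bottleneck 1, flow now 19. (uses reverse residual edge)
No augmenting path remains; maximum flow = 19.
In the residual graph, reachable from Plant: {Plant, Bus4}.
Min-cut edges: Plant→Sub2 (9), Plant→Bus3 (5), Bus4→Sub3 (5); capacity 9 + 5 + 5 = 19.
This cut is saturated, so no flow can exceed 19.

19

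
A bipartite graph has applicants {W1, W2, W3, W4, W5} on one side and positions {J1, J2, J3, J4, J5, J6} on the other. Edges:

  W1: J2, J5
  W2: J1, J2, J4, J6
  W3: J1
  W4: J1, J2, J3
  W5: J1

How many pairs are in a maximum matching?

4

Unit-capacity flow: source→left, listed edges, right→sink; max matching = max flow.
Augmenting path W1→J2 (+1); matched 1.
Augmenting path W2→J1 (+1); matched 2.
Augmenting path W4→J3 (+1); matched 3.
Augmenting path W3→J1→W2→J4 (+1); matched 4.
No augmenting path remains; maximum matching = 4.
König certificate: {W1, W2, W4, J1} is a vertex cover of size 4 (every listed pair touches it), so no matching can be larger.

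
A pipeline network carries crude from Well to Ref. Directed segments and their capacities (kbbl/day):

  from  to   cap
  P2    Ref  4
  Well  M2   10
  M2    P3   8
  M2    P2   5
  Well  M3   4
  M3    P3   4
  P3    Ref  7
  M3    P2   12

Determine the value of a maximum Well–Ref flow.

11

Augment Well→M2→P3→Ref: bottleneck 7, flow now 7.
Augment Well→M2→P2→Ref: bottleneck 3, flow now 10.
Augment Well→M3→P2→Ref: bottleneck 1, flow now 11.
No augmenting path remains; maximum flow = 11.
In the residual graph, reachable from Well: {Well, M2, M3, P3, P2}.
Min-cut edges: P3→Ref (7), P2→Ref (4); capacity 7 + 4 = 11.
This cut is saturated, so no flow can exceed 11.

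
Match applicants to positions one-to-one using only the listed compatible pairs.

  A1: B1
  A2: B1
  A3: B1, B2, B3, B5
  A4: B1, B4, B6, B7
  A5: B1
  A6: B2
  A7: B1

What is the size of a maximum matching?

Unit-capacity flow: source→left, listed edges, right→sink; max matching = max flow.
Augmenting path A1→B1 (+1); matched 1.
Augmenting path A3→B2 (+1); matched 2.
Augmenting path A4→B4 (+1); matched 3.
Augmenting path A6→B2→A3→B3 (+1); matched 4.
No augmenting path remains; maximum matching = 4.
König certificate: {A3, A4, A6, B1} is a vertex cover of size 4 (every listed pair touches it), so no matching can be larger.

4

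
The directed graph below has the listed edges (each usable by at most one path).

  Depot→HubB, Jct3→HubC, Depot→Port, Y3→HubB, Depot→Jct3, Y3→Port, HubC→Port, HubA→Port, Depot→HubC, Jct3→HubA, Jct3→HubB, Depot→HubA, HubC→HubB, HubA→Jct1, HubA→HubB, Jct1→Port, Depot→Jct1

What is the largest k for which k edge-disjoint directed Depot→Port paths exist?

4

Assign every edge capacity 1; by Menger, the answer equals the max flow.
Path Depot→Port (+1); total 1.
Path Depot→HubA→Port (+1); total 2.
Path Depot→HubC→Port (+1); total 3.
Path Depot→Jct1→Port (+1); total 4.
No residual Depot→Port path; max flow = 4.
Certifying cut of size 4: {Depot→Port, HubA→Port, HubC→Port, Jct1→Port}.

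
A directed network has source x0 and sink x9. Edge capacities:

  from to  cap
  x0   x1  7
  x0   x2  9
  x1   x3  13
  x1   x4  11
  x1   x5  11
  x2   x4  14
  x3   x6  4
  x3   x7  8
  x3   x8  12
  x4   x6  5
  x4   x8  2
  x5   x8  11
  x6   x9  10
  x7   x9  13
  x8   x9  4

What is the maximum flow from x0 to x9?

14

Augment x0→x1→x3→x6→x9: bottleneck 4, flow now 4.
Augment x0→x1→x3→x7→x9: bottleneck 3, flow now 7.
Augment x0→x2→x4→x6→x9: bottleneck 5, flow now 12.
Augment x0→x2→x4→x8→x9: bottleneck 2, flow now 14.
No augmenting path remains; maximum flow = 14.
In the residual graph, reachable from x0: {x0, x2, x4}.
Min-cut edges: x0→x1 (7), x4→x6 (5), x4→x8 (2); capacity 7 + 5 + 2 = 14.
This cut is saturated, so no flow can exceed 14.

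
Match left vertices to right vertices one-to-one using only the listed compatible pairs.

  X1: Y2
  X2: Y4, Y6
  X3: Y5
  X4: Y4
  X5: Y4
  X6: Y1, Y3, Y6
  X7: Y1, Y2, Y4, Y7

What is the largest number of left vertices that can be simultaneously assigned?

6

Unit-capacity flow: source→left, listed edges, right→sink; max matching = max flow.
Augmenting path X1→Y2 (+1); matched 1.
Augmenting path X2→Y4 (+1); matched 2.
Augmenting path X3→Y5 (+1); matched 3.
Augmenting path X6→Y1 (+1); matched 4.
Augmenting path X7→Y7 (+1); matched 5.
Augmenting path X4→Y4→X2→Y6 (+1); matched 6.
No augmenting path remains; maximum matching = 6.
König certificate: {X1, X2, X3, X6, X7, Y4} is a vertex cover of size 6 (every listed pair touches it), so no matching can be larger.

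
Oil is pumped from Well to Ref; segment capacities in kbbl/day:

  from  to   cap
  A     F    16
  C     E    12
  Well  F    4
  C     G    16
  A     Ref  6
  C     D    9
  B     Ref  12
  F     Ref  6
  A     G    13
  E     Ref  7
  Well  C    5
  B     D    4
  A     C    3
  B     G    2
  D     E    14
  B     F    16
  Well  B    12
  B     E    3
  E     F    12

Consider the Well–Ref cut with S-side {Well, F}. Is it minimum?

Given cut capacity: 12 + 5 + 6 = 23.
Augment Well→B→Ref: bottleneck 12, flow now 12.
Augment Well→F→Ref: bottleneck 4, flow now 16.
Augment Well→C→E→Ref: bottleneck 5, flow now 21.
No augmenting path remains; maximum flow = 21.
In the residual graph, reachable from Well: {Well}.
Min-cut edges: Well→B (12), Well→C (5), Well→F (4); capacity 12 + 5 + 4 = 21.
Cut capacity 23 exceeds the max flow 21, so it is not minimum.

No — its capacity is 23, but the minimum cut has capacity 21.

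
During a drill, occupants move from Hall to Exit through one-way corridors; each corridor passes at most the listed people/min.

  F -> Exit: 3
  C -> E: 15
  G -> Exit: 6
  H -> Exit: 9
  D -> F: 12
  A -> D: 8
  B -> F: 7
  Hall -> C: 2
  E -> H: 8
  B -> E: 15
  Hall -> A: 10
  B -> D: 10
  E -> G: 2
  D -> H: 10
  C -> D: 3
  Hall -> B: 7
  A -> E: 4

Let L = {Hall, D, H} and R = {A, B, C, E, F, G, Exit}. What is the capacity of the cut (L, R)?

40

Edges leaving {Hall, D, H}: Hall→A (10), Hall→B (7), Hall→C (2), D→F (12), H→Exit (9).
Cut capacity = 10 + 7 + 2 + 12 + 9 = 40.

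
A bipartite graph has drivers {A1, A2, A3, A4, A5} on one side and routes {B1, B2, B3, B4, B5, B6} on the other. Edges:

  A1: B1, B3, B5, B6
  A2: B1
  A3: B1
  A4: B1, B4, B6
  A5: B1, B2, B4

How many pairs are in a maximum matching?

Unit-capacity flow: source→left, listed edges, right→sink; max matching = max flow.
Augmenting path A1→B1 (+1); matched 1.
Augmenting path A4→B4 (+1); matched 2.
Augmenting path A5→B2 (+1); matched 3.
Augmenting path A2→B1→A1→B3 (+1); matched 4.
No augmenting path remains; maximum matching = 4.
König certificate: {A1, A4, A5, B1} is a vertex cover of size 4 (every listed pair touches it), so no matching can be larger.

4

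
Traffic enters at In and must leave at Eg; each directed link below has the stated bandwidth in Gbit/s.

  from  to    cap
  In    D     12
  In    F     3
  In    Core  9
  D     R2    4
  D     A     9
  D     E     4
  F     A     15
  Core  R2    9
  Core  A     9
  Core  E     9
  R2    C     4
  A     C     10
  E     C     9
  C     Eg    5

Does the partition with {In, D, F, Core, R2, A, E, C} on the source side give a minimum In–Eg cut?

Yes — it is a minimum cut (capacity 5).

Given cut capacity: 5 = 5.
Augment In→D→R2→C→Eg: bottleneck 4, flow now 4.
Augment In→D→A→C→Eg: bottleneck 1, flow now 5.
No augmenting path remains; maximum flow = 5.
Cut capacity 5 equals the max flow, so it is a minimum cut.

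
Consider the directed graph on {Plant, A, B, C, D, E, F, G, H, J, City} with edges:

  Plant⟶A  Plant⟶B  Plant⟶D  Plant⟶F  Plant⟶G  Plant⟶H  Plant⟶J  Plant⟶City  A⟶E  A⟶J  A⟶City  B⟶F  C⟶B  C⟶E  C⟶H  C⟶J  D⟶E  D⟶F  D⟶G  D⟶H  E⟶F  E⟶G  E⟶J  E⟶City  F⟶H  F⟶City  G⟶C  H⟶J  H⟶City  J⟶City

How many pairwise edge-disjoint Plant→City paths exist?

6

Assign every edge capacity 1; by Menger, the answer equals the max flow.
Path Plant→City (+1); total 1.
Path Plant→A→City (+1); total 2.
Path Plant→F→City (+1); total 3.
Path Plant→H→City (+1); total 4.
Path Plant→J→City (+1); total 5.
Path Plant→D→E→City (+1); total 6.
No residual Plant→City path; max flow = 6.
Certifying cut of size 6: {E→City, F→City, H→City, J→City, Plant→A, Plant→City}.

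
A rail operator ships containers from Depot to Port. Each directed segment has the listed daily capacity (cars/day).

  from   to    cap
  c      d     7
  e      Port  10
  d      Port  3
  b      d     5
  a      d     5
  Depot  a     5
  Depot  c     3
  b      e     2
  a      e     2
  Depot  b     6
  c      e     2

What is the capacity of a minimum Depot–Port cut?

9

Augment Depot→a→d→Port: bottleneck 3, flow now 3.
Augment Depot→a→e→Port: bottleneck 2, flow now 5.
Augment Depot→b→e→Port: bottleneck 2, flow now 7.
Augment Depot→c→e→Port: bottleneck 2, flow now 9.
No augmenting path remains; maximum flow = 9.
By max-flow min-cut, the minimum cut capacity equals the max flow.
In the residual graph, reachable from Depot: {Depot, a, b, c, d}.
Min-cut edges: a→e (2), b→e (2), c→e (2), d→Port (3); capacity 2 + 2 + 2 + 3 = 9.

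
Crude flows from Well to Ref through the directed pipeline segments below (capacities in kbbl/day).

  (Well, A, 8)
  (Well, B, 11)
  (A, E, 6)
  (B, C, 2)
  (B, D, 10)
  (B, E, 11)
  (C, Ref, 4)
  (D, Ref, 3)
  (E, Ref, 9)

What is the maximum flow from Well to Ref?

14

Augment Well→A→E→Ref: bottleneck 6, flow now 6.
Augment Well→B→C→Ref: bottleneck 2, flow now 8.
Augment Well→B→D→Ref: bottleneck 3, flow now 11.
Augment Well→B→E→Ref: bottleneck 3, flow now 14.
No augmenting path remains; maximum flow = 14.
In the residual graph, reachable from Well: {Well, A, B, D, E}.
Min-cut edges: B→C (2), D→Ref (3), E→Ref (9); capacity 2 + 3 + 9 = 14.
This cut is saturated, so no flow can exceed 14.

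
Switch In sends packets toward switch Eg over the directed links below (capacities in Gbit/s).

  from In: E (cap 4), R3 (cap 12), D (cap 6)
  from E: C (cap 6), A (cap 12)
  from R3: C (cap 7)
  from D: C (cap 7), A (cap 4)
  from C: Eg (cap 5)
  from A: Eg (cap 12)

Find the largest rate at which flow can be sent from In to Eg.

Augment In→E→C→Eg: bottleneck 4, flow now 4.
Augment In→R3→C→Eg: bottleneck 1, flow now 5.
Augment In→D→A→Eg: bottleneck 4, flow now 9.
Augment In→R3→C→E→A→Eg: bottleneck 4, flow now 13. (uses reverse residual edge)
No augmenting path remains; maximum flow = 13.
In the residual graph, reachable from In: {In, R3, D, C}.
Min-cut edges: In→E (4), D→A (4), C→Eg (5); capacity 4 + 4 + 5 = 13.
This cut is saturated, so no flow can exceed 13.

13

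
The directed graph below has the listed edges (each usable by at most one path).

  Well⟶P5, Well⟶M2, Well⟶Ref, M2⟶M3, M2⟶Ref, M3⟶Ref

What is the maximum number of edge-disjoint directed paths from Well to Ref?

Assign every edge capacity 1; by Menger, the answer equals the max flow.
Path Well→Ref (+1); total 1.
Path Well→M2→Ref (+1); total 2.
No residual Well→Ref path; max flow = 2.
Certifying cut of size 2: {Well→M2, Well→Ref}.

2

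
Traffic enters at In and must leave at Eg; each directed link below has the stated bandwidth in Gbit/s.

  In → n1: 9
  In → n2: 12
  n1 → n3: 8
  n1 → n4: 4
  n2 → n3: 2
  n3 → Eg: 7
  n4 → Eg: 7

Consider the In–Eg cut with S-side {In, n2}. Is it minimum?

Given cut capacity: 9 + 2 = 11.
Augment In→n1→n3→Eg: bottleneck 7, flow now 7.
Augment In→n1→n4→Eg: bottleneck 2, flow now 9.
Augment In→n2→n3→n1→n4→Eg: bottleneck 2, flow now 11. (uses reverse residual edge)
No augmenting path remains; maximum flow = 11.
Cut capacity 11 equals the max flow, so it is a minimum cut.

Yes — it is a minimum cut (capacity 11).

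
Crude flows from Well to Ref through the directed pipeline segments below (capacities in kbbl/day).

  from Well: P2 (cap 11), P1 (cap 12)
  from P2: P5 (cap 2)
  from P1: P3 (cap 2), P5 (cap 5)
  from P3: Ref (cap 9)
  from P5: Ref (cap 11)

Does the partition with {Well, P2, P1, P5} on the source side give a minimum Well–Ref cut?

Given cut capacity: 2 + 11 = 13.
Augment Well→P2→P5→Ref: bottleneck 2, flow now 2.
Augment Well→P1→P3→Ref: bottleneck 2, flow now 4.
Augment Well→P1→P5→Ref: bottleneck 5, flow now 9.
No augmenting path remains; maximum flow = 9.
In the residual graph, reachable from Well: {Well, P2, P1}.
Min-cut edges: P2→P5 (2), P1→P3 (2), P1→P5 (5); capacity 2 + 2 + 5 = 9.
Cut capacity 13 exceeds the max flow 9, so it is not minimum.

No — its capacity is 13, but the minimum cut has capacity 9.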